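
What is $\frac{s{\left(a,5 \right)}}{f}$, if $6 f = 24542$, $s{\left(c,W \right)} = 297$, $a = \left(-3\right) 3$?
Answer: $\frac{891}{12271} \approx 0.07261$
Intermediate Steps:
$a = -9$
$f = \frac{12271}{3}$ ($f = \frac{1}{6} \cdot 24542 = \frac{12271}{3} \approx 4090.3$)
$\frac{s{\left(a,5 \right)}}{f} = \frac{297}{\frac{12271}{3}} = 297 \cdot \frac{3}{12271} = \frac{891}{12271}$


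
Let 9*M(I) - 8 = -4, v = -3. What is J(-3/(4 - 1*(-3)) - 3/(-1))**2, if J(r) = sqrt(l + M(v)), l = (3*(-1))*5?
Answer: -131/9 ≈ -14.556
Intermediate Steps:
M(I) = 4/9 (M(I) = 8/9 + (1/9)*(-4) = 8/9 - 4/9 = 4/9)
l = -15 (l = -3*5 = -15)
J(r) = I*sqrt(131)/3 (J(r) = sqrt(-15 + 4/9) = sqrt(-131/9) = I*sqrt(131)/3)
J(-3/(4 - 1*(-3)) - 3/(-1))**2 = (I*sqrt(131)/3)**2 = -131/9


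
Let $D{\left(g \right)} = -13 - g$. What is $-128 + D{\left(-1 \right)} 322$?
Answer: $-3992$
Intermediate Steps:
$-128 + D{\left(-1 \right)} 322 = -128 + \left(-13 - -1\right) 322 = -128 + \left(-13 + 1\right) 322 = -128 - 3864 = -3992$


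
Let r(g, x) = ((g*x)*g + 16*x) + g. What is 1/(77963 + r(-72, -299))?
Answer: -1/1476909 ≈ -6.7709e-7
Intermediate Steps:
r(g, x) = g + 16*x + x*g**2 (r(g, x) = (x*g**2 + 16*x) + g = (16*x + x*g**2) + g = g + 16*x + x*g**2)
1/(77963 + r(-72, -299)) = 1/(77963 + (-72 + 16*(-299) - 299*(-72)**2)) = 1/(77963 + (-72 - 4784 - 299*5184)) = 1/(77963 + (-72 - 4784 - 1550016)) = 1/(77963 - 1554872) = 1/(-1476909) = -1/1476909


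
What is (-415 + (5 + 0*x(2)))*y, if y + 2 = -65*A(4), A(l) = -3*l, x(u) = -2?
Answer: -318980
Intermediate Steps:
y = 778 (y = -2 - (-195)*4 = -2 - 65*(-12) = -2 + 780 = 778)
(-415 + (5 + 0*x(2)))*y = (-415 + (5 + 0*(-2)))*778 = (-415 + (5 + 0))*778 = (-415 + 5)*778 = -410*778 = -318980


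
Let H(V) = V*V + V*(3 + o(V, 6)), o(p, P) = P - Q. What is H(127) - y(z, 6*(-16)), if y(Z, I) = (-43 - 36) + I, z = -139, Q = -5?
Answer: 18082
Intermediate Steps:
o(p, P) = 5 + P (o(p, P) = P - 1*(-5) = P + 5 = 5 + P)
y(Z, I) = -79 + I
H(V) = V**2 + 14*V (H(V) = V*V + V*(3 + (5 + 6)) = V**2 + V*(3 + 11) = V**2 + V*14 = V**2 + 14*V)
H(127) - y(z, 6*(-16)) = 127*(14 + 127) - (-79 + 6*(-16)) = 127*141 - (-79 - 96) = 17907 - 1*(-175) = 17907 + 175 = 18082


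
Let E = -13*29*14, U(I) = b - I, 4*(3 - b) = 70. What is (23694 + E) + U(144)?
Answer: 36515/2 ≈ 18258.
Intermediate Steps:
b = -29/2 (b = 3 - ¼*70 = 3 - 35/2 = -29/2 ≈ -14.500)
U(I) = -29/2 - I
E = -5278 (E = -377*14 = -5278)
(23694 + E) + U(144) = (23694 - 5278) + (-29/2 - 1*144) = 18416 + (-29/2 - 144) = 18416 - 317/2 = 36515/2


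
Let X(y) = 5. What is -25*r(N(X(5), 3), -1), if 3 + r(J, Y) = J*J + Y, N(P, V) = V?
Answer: -125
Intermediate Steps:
r(J, Y) = -3 + Y + J² (r(J, Y) = -3 + (J*J + Y) = -3 + (J² + Y) = -3 + (Y + J²) = -3 + Y + J²)
-25*r(N(X(5), 3), -1) = -25*(-3 - 1 + 3²) = -25*(-3 - 1 + 9) = -25*5 = -125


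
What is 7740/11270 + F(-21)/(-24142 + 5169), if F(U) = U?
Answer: 14708769/21382571 ≈ 0.68789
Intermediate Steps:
7740/11270 + F(-21)/(-24142 + 5169) = 7740/11270 - 21/(-24142 + 5169) = 7740*(1/11270) - 21/(-18973) = 774/1127 - 21*(-1/18973) = 774/1127 + 21/18973 = 14708769/21382571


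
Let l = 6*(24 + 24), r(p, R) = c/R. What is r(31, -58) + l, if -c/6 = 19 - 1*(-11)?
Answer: 8442/29 ≈ 291.10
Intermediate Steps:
c = -180 (c = -6*(19 - 1*(-11)) = -6*(19 + 11) = -6*30 = -180)
r(p, R) = -180/R
l = 288 (l = 6*48 = 288)
r(31, -58) + l = -180/(-58) + 288 = -180*(-1/58) + 288 = 90/29 + 288 = 8442/29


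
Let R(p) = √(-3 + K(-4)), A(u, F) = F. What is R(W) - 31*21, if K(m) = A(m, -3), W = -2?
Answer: -651 + I*√6 ≈ -651.0 + 2.4495*I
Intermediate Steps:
K(m) = -3
R(p) = I*√6 (R(p) = √(-3 - 3) = √(-6) = I*√6)
R(W) - 31*21 = I*√6 - 31*21 = I*√6 - 651 = -651 + I*√6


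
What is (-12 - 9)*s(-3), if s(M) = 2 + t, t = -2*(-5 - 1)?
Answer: -294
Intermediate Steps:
t = 12 (t = -2*(-6) = 12)
s(M) = 14 (s(M) = 2 + 12 = 14)
(-12 - 9)*s(-3) = (-12 - 9)*14 = -21*14 = -294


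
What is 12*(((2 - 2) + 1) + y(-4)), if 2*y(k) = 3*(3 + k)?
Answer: -6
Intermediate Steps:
y(k) = 9/2 + 3*k/2 (y(k) = (3*(3 + k))/2 = (9 + 3*k)/2 = 9/2 + 3*k/2)
12*(((2 - 2) + 1) + y(-4)) = 12*(((2 - 2) + 1) + (9/2 + (3/2)*(-4))) = 12*((0 + 1) + (9/2 - 6)) = 12*(1 - 3/2) = 12*(-½) = -6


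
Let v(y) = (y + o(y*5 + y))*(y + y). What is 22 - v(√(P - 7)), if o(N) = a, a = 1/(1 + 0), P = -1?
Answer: 38 - 4*I*√2 ≈ 38.0 - 5.6569*I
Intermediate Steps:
a = 1 (a = 1/1 = 1)
o(N) = 1
v(y) = 2*y*(1 + y) (v(y) = (y + 1)*(y + y) = (1 + y)*(2*y) = 2*y*(1 + y))
22 - v(√(P - 7)) = 22 - 2*√(-1 - 7)*(1 + √(-1 - 7)) = 22 - 2*√(-8)*(1 + √(-8)) = 22 - 2*2*I*√2*(1 + 2*I*√2) = 22 - 4*I*√2*(1 + 2*I*√2)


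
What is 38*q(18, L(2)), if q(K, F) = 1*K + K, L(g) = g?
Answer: 1368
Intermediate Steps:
q(K, F) = 2*K (q(K, F) = K + K = 2*K)
38*q(18, L(2)) = 38*(2*18) = 38*36 = 1368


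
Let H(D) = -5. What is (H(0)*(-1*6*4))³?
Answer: 1728000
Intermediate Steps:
(H(0)*(-1*6*4))³ = (-5*(-1*6)*4)³ = (-(-30)*4)³ = (-5*(-24))³ = 120³ = 1728000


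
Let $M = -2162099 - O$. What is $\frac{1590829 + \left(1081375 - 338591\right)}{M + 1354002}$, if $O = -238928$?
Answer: $- \frac{777871}{189723} \approx -4.1$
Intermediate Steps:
$M = -1923171$ ($M = -2162099 - -238928 = -2162099 + 238928 = -1923171$)
$\frac{1590829 + \left(1081375 - 338591\right)}{M + 1354002} = \frac{1590829 + \left(1081375 - 338591\right)}{-1923171 + 1354002} = \frac{1590829 + \left(1081375 - 338591\right)}{-569169} = \left(1590829 + 742784\right) \left(- \frac{1}{569169}\right) = 2333613 \left(- \frac{1}{569169}\right) = - \frac{777871}{189723}$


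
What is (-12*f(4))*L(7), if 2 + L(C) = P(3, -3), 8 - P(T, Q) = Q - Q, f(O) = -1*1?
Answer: 72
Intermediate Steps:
f(O) = -1
P(T, Q) = 8 (P(T, Q) = 8 - (Q - Q) = 8 - 1*0 = 8 + 0 = 8)
L(C) = 6 (L(C) = -2 + 8 = 6)
(-12*f(4))*L(7) = -12*(-1)*6 = 12*6 = 72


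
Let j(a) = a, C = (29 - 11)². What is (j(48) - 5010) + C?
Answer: -4638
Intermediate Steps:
C = 324 (C = 18² = 324)
(j(48) - 5010) + C = (48 - 5010) + 324 = -4962 + 324 = -4638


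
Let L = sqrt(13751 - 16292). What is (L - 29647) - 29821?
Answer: -59468 + 11*I*sqrt(21) ≈ -59468.0 + 50.408*I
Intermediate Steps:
L = 11*I*sqrt(21) (L = sqrt(-2541) = 11*I*sqrt(21) ≈ 50.408*I)
(L - 29647) - 29821 = (11*I*sqrt(21) - 29647) - 29821 = (-29647 + 11*I*sqrt(21)) - 29821 = -59468 + 11*I*sqrt(21)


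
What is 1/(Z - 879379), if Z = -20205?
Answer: -1/899584 ≈ -1.1116e-6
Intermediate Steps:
1/(Z - 879379) = 1/(-20205 - 879379) = 1/(-899584) = -1/899584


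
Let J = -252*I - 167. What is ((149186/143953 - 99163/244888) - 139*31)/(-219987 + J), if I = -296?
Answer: 151880169945747/5131404355872368 ≈ 0.029598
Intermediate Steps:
J = 74425 (J = -252*(-296) - 167 = 74592 - 167 = 74425)
((149186/143953 - 99163/244888) - 139*31)/(-219987 + J) = ((149186/143953 - 99163/244888) - 139*31)/(-219987 + 74425) = ((149186*(1/143953) - 99163*1/244888) - 4309)/(-145562) = ((149186/143953 - 99163/244888) - 4309)*(-1/145562) = (22259049829/35252362264 - 4309)*(-1/145562) = -151880169945747/35252362264*(-1/145562) = 151880169945747/5131404355872368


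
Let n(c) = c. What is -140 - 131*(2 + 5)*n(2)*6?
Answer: -11144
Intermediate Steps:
-140 - 131*(2 + 5)*n(2)*6 = -140 - 131*(2 + 5)*2*6 = -140 - 131*7*2*6 = -140 - 1834*6 = -140 - 131*84 = -140 - 11004 = -11144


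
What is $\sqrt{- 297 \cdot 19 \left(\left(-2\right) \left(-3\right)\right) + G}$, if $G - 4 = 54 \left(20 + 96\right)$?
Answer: $i \sqrt{27590} \approx 166.1 i$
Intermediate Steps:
$G = 6268$ ($G = 4 + 54 \left(20 + 96\right) = 4 + 54 \cdot 116 = 4 + 6264 = 6268$)
$\sqrt{- 297 \cdot 19 \left(\left(-2\right) \left(-3\right)\right) + G} = \sqrt{- 297 \cdot 19 \left(\left(-2\right) \left(-3\right)\right) + 6268} = \sqrt{- 297 \cdot 19 \cdot 6 + 6268} = \sqrt{\left(-297\right) 114 + 6268} = \sqrt{-33858 + 6268} = \sqrt{-27590} = i \sqrt{27590}$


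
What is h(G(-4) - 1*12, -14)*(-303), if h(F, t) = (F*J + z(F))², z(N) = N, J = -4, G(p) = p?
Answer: -698112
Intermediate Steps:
h(F, t) = 9*F² (h(F, t) = (F*(-4) + F)² = (-4*F + F)² = (-3*F)² = 9*F²)
h(G(-4) - 1*12, -14)*(-303) = (9*(-4 - 1*12)²)*(-303) = (9*(-4 - 12)²)*(-303) = (9*(-16)²)*(-303) = (9*256)*(-303) = 2304*(-303) = -698112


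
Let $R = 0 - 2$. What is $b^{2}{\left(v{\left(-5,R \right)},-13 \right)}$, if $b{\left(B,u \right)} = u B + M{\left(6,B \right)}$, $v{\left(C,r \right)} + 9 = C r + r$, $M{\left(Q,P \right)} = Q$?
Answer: $361$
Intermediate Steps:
$R = -2$ ($R = 0 - 2 = -2$)
$v{\left(C,r \right)} = -9 + r + C r$ ($v{\left(C,r \right)} = -9 + \left(C r + r\right) = -9 + \left(r + C r\right) = -9 + r + C r$)
$b{\left(B,u \right)} = 6 + B u$ ($b{\left(B,u \right)} = u B + 6 = B u + 6 = 6 + B u$)
$b^{2}{\left(v{\left(-5,R \right)},-13 \right)} = \left(6 + \left(-9 - 2 - -10\right) \left(-13\right)\right)^{2} = \left(6 + \left(-9 - 2 + 10\right) \left(-13\right)\right)^{2} = \left(6 - -13\right)^{2} = \left(6 + 13\right)^{2} = 19^{2} = 361$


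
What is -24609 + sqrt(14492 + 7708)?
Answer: -24609 + 10*sqrt(222) ≈ -24460.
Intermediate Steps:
-24609 + sqrt(14492 + 7708) = -24609 + sqrt(22200) = -24609 + 10*sqrt(222)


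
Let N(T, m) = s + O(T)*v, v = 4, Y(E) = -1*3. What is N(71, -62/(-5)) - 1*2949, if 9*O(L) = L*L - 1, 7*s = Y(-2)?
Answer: -4966/7 ≈ -709.43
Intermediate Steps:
Y(E) = -3
s = -3/7 (s = (⅐)*(-3) = -3/7 ≈ -0.42857)
O(L) = -⅑ + L²/9 (O(L) = (L*L - 1)/9 = (L² - 1)/9 = (-1 + L²)/9 = -⅑ + L²/9)
N(T, m) = -55/63 + 4*T²/9 (N(T, m) = -3/7 + (-⅑ + T²/9)*4 = -3/7 + (-4/9 + 4*T²/9) = -55/63 + 4*T²/9)
N(71, -62/(-5)) - 1*2949 = (-55/63 + (4/9)*71²) - 1*2949 = (-55/63 + (4/9)*5041) - 2949 = (-55/63 + 20164/9) - 2949 = 15677/7 - 2949 = -4966/7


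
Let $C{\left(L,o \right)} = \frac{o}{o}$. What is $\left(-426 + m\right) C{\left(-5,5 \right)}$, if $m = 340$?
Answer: $-86$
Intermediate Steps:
$C{\left(L,o \right)} = 1$
$\left(-426 + m\right) C{\left(-5,5 \right)} = \left(-426 + 340\right) 1 = \left(-86\right) 1 = -86$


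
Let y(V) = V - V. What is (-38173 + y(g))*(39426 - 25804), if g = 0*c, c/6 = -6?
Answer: -519992606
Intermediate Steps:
c = -36 (c = 6*(-6) = -36)
g = 0 (g = 0*(-36) = 0)
y(V) = 0
(-38173 + y(g))*(39426 - 25804) = (-38173 + 0)*(39426 - 25804) = -38173*13622 = -519992606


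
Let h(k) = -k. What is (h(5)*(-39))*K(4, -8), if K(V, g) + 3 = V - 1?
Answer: 0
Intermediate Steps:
K(V, g) = -4 + V (K(V, g) = -3 + (V - 1) = -3 + (-1 + V) = -4 + V)
(h(5)*(-39))*K(4, -8) = (-1*5*(-39))*(-4 + 4) = -5*(-39)*0 = 195*0 = 0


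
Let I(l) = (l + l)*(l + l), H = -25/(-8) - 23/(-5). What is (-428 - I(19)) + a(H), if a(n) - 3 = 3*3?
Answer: -1860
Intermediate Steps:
H = 309/40 (H = -25*(-⅛) - 23*(-⅕) = 25/8 + 23/5 = 309/40 ≈ 7.7250)
I(l) = 4*l² (I(l) = (2*l)*(2*l) = 4*l²)
a(n) = 12 (a(n) = 3 + 3*3 = 3 + 9 = 12)
(-428 - I(19)) + a(H) = (-428 - 4*19²) + 12 = (-428 - 4*361) + 12 = (-428 - 1*1444) + 12 = (-428 - 1444) + 12 = -1872 + 12 = -1860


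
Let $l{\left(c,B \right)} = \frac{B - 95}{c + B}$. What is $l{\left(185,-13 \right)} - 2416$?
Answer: $- \frac{103915}{43} \approx -2416.6$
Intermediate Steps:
$l{\left(c,B \right)} = \frac{-95 + B}{B + c}$
$l{\left(185,-13 \right)} - 2416 = \frac{-95 - 13}{-13 + 185} - 2416 = \frac{1}{172} \left(-108\right) - 2416 = - \frac{27}{43} - 2416 = - \frac{103915}{43}$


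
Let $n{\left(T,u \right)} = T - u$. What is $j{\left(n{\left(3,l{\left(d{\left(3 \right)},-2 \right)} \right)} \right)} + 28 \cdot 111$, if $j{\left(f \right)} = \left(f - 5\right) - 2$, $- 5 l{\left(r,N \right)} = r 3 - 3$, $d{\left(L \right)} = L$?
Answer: $\frac{15526}{5} \approx 3105.2$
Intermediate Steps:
$l{\left(r,N \right)} = \frac{3}{5} - \frac{3 r}{5}$ ($l{\left(r,N \right)} = - \frac{r 3 - 3}{5} = - \frac{3 r - 3}{5} = - \frac{-3 + 3 r}{5} = \frac{3}{5} - \frac{3 r}{5}$)
$j{\left(f \right)} = -7 + f$ ($j{\left(f \right)} = \left(-5 + f\right) - 2 = -7 + f$)
$j{\left(n{\left(3,l{\left(d{\left(3 \right)},-2 \right)} \right)} \right)} + 28 \cdot 111 = \left(-7 + \left(3 - \left(\frac{3}{5} - \frac{9}{5}\right)\right)\right) + 28 \cdot 111 = \left(-7 + \left(3 - \left(\frac{3}{5} - \frac{9}{5}\right)\right)\right) + 3108 = \left(-7 + \left(3 - - \frac{6}{5}\right)\right) + 3108 = \left(-7 + \left(3 + \frac{6}{5}\right)\right) + 3108 = \left(-7 + \frac{21}{5}\right) + 3108 = - \frac{14}{5} + 3108 = \frac{15526}{5}$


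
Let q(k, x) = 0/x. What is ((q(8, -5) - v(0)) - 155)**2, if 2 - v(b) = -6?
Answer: 26569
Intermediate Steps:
q(k, x) = 0
v(b) = 8 (v(b) = 2 - 1*(-6) = 2 + 6 = 8)
((q(8, -5) - v(0)) - 155)**2 = ((0 - 1*8) - 155)**2 = ((0 - 8) - 155)**2 = (-8 - 155)**2 = (-163)**2 = 26569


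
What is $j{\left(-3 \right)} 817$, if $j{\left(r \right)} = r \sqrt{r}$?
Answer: $- 2451 i \sqrt{3} \approx - 4245.3 i$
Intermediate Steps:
$j{\left(r \right)} = r^{\frac{3}{2}}$
$j{\left(-3 \right)} 817 = \left(-3\right)^{\frac{3}{2}} \cdot 817 = - 3 i \sqrt{3} \cdot 817 = - 2451 i \sqrt{3}$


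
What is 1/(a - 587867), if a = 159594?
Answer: -1/428273 ≈ -2.3350e-6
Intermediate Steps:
1/(a - 587867) = 1/(159594 - 587867) = 1/(-428273) = -1/428273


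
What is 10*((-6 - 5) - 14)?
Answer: -250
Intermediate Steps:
10*((-6 - 5) - 14) = 10*(-11 - 14) = 10*(-25) = -250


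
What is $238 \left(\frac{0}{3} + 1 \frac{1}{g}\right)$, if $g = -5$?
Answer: $- \frac{238}{5} \approx -47.6$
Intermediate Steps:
$238 \left(\frac{0}{3} + 1 \frac{1}{g}\right) = 238 \left(\frac{0}{3} + 1 \frac{1}{-5}\right) = 238 \left(0 \cdot \frac{1}{3} + 1 \left(- \frac{1}{5}\right)\right) = 238 \left(0 - \frac{1}{5}\right) = 238 \left(- \frac{1}{5}\right) = - \frac{238}{5}$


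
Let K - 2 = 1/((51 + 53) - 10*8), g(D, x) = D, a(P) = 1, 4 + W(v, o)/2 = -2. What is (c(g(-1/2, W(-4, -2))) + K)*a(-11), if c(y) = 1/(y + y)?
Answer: 25/24 ≈ 1.0417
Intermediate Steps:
W(v, o) = -12 (W(v, o) = -8 + 2*(-2) = -8 - 4 = -12)
c(y) = 1/(2*y)
K = 49/24 (K = 2 + 1/((51 + 53) - 10*8) = 2 + 1/(104 - 80) = 2 + 1/24 = 49/24 ≈ 2.0417)
(c(g(-1/2, W(-4, -2))) + K)*a(-11) = (1/(2*((-1/2))) + 49/24)*1 = (1/(2*((-1*1/2))) + 49/24)*1 = (1/(2*(-1/2)) + 49/24)*1 = ((1/2)*(-2) + 49/24)*1 = (-1 + 49/24)*1 = (25/24)*1 = 25/24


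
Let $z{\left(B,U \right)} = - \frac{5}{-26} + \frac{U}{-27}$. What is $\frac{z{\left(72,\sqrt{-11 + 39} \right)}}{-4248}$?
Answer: $- \frac{5}{110448} + \frac{\sqrt{7}}{57348} \approx 8.6485 \cdot 10^{-7}$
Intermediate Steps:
$z{\left(B,U \right)} = \frac{5}{26} - \frac{U}{27}$ ($z{\left(B,U \right)} = \left(-5\right) \left(- \frac{1}{26}\right) + U \left(- \frac{1}{27}\right) = \frac{5}{26} - \frac{U}{27}$)
$\frac{z{\left(72,\sqrt{-11 + 39} \right)}}{-4248} = \frac{\frac{5}{26} - \frac{\sqrt{-11 + 39}}{27}}{-4248} = \left(\frac{5}{26} - \frac{\sqrt{28}}{27}\right) \left(- \frac{1}{4248}\right) = \left(\frac{5}{26} - \frac{2 \sqrt{7}}{27}\right) \left(- \frac{1}{4248}\right) = - \frac{5}{110448} + \frac{\sqrt{7}}{57348}$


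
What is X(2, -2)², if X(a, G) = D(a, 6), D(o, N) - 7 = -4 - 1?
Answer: 4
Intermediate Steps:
D(o, N) = 2 (D(o, N) = 7 + (-4 - 1) = 7 - 5 = 2)
X(a, G) = 2
X(2, -2)² = 2² = 4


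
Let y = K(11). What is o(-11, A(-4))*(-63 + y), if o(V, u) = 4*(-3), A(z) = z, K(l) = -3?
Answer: 792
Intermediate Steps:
o(V, u) = -12
y = -3
o(-11, A(-4))*(-63 + y) = -12*(-63 - 3) = -12*(-66) = 792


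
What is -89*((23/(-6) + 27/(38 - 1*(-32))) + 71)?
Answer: -631277/105 ≈ -6012.2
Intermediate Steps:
-89*((23/(-6) + 27/(38 - 1*(-32))) + 71) = -89*((23*(-⅙) + 27/(38 + 32)) + 71) = -89*((-23/6 + 27/70) + 71) = -89*(-362/105 + 71) = -89*7093/105 = -631277/105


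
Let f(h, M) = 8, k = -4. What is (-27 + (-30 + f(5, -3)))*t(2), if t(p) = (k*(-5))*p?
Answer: -1960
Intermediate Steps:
t(p) = 20*p (t(p) = (-4*(-5))*p = 20*p)
(-27 + (-30 + f(5, -3)))*t(2) = (-27 + (-30 + 8))*(20*2) = (-27 - 22)*40 = -49*40 = -1960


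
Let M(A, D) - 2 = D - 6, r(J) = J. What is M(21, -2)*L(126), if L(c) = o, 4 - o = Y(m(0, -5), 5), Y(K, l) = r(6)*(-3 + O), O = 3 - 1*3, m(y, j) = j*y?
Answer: -132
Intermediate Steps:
O = 0 (O = 3 - 3 = 0)
Y(K, l) = -18 (Y(K, l) = 6*(-3 + 0) = 6*(-3) = -18)
o = 22 (o = 4 - 1*(-18) = 4 + 18 = 22)
M(A, D) = -4 + D (M(A, D) = 2 + (D - 6) = 2 + (-6 + D) = -4 + D)
L(c) = 22
M(21, -2)*L(126) = (-4 - 2)*22 = -6*22 = -132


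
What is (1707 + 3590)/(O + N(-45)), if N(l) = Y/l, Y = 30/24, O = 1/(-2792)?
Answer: -133103016/707 ≈ -1.8826e+5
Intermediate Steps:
O = -1/2792 ≈ -0.00035817
Y = 5/4 (Y = 30*(1/24) = 5/4 ≈ 1.2500)
N(l) = 5/(4*l)
(1707 + 3590)/(O + N(-45)) = (1707 + 3590)/(-1/2792 + (5/4)/(-45)) = 5297/(-1/2792 + (5/4)*(-1/45)) = 5297/(-1/2792 - 1/36) = 5297/(-707/25128) = 5297*(-25128/707) = -133103016/707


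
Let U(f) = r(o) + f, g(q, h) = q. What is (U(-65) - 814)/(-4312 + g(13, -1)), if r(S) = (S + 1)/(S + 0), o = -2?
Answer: 1757/8598 ≈ 0.20435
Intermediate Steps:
r(S) = (1 + S)/S
U(f) = ½ + f (U(f) = (1 - 2)/(-2) + f = -½*(-1) + f = ½ + f)
(U(-65) - 814)/(-4312 + g(13, -1)) = ((½ - 65) - 814)/(-4312 + 13) = (-129/2 - 814)/(-4299) = -1757/2*(-1/4299) = 1757/8598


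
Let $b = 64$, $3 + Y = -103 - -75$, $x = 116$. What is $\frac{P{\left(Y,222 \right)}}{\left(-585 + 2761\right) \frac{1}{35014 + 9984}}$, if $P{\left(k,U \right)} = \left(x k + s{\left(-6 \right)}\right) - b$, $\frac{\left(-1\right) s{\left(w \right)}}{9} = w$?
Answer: $- \frac{40565697}{544} \approx -74569.0$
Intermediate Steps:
$Y = -31$ ($Y = -3 - 28 = -31$)
$s{\left(w \right)} = - 9 w$
$P{\left(k,U \right)} = -10 + 116 k$ ($P{\left(k,U \right)} = \left(116 k - -54\right) - 64 = \left(116 k + 54\right) - 64 = \left(54 + 116 k\right) - 64 = -10 + 116 k$)
$\frac{P{\left(Y,222 \right)}}{\left(-585 + 2761\right) \frac{1}{35014 + 9984}} = \frac{-10 + 116 \left(-31\right)}{\left(-585 + 2761\right) \frac{1}{35014 + 9984}} = \frac{-10 - 3596}{2176 \cdot \frac{1}{44998}} = - \frac{3606}{2176 \cdot \frac{1}{44998}} = - \frac{3606}{\frac{1088}{22499}} = \left(-3606\right) \frac{22499}{1088} = - \frac{40565697}{544}$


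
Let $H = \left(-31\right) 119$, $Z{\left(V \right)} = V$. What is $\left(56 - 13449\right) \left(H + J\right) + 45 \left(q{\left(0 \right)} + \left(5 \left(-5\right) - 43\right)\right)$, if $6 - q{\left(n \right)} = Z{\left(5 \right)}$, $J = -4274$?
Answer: $106645444$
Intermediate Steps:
$q{\left(n \right)} = 1$ ($q{\left(n \right)} = 6 - 5 = 1$)
$H = -3689$
$\left(56 - 13449\right) \left(H + J\right) + 45 \left(q{\left(0 \right)} + \left(5 \left(-5\right) - 43\right)\right) = \left(56 - 13449\right) \left(-3689 - 4274\right) + 45 \left(1 + \left(5 \left(-5\right) - 43\right)\right) = \left(-13393\right) \left(-7963\right) + 45 \left(1 - 68\right) = 106648459 + 45 \left(1 - 68\right) = 106648459 + 45 \left(-67\right) = 106648459 - 3015 = 106645444$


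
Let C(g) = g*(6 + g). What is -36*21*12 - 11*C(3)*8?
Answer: -11448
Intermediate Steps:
-36*21*12 - 11*C(3)*8 = -36*21*12 - 33*(6 + 3)*8 = -756*12 - 33*9*8 = -9072 - 11*27*8 = -9072 - 297*8 = -9072 - 2376 = -11448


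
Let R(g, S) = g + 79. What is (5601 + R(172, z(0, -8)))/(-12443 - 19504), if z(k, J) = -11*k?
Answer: -5852/31947 ≈ -0.18318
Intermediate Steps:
R(g, S) = 79 + g
(5601 + R(172, z(0, -8)))/(-12443 - 19504) = (5601 + (79 + 172))/(-12443 - 19504) = (5601 + 251)/(-31947) = 5852*(-1/31947) = -5852/31947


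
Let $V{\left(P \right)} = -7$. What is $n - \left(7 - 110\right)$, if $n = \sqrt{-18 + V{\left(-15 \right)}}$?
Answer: $103 + 5 i \approx 103.0 + 5.0 i$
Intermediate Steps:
$n = 5 i$ ($n = \sqrt{-18 - 7} = \sqrt{-25} = 5 i \approx 5.0 i$)
$n - \left(7 - 110\right) = 5 i - \left(7 - 110\right) = 5 i - -103 = 5 i + 103 = 103 + 5 i$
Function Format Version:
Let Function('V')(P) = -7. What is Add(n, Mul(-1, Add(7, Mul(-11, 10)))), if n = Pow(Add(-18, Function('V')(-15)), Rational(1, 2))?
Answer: Add(103, Mul(5, I)) ≈ Add(103.00, Mul(5.0000, I))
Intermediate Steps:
n = Mul(5, I) (n = Pow(Add(-18, -7), Rational(1, 2)) = Pow(-25, Rational(1, 2)) = Mul(5, I) ≈ Mul(5.0000, I))
Add(n, Mul(-1, Add(7, Mul(-11, 10)))) = Add(Mul(5, I), Mul(-1, Add(7, Mul(-11, 10)))) = Add(Mul(5, I), Mul(-1, Add(7, -110))) = Add(Mul(5, I), Mul(-1, -103)) = Add(Mul(5, I), 103) = Add(103, Mul(5, I))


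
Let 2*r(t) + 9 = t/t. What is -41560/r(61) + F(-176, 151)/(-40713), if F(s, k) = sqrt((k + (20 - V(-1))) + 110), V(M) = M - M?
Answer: 10390 - sqrt(281)/40713 ≈ 10390.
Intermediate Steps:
V(M) = 0
F(s, k) = sqrt(130 + k) (F(s, k) = sqrt((k + (20 - 1*0)) + 110) = sqrt((k + (20 + 0)) + 110) = sqrt((k + 20) + 110) = sqrt((20 + k) + 110) = sqrt(130 + k))
r(t) = -4 (r(t) = -9/2 + (t/t)/2 = -9/2 + (1/2)*1 = -9/2 + 1/2 = -4)
-41560/r(61) + F(-176, 151)/(-40713) = -41560/(-4) + sqrt(130 + 151)/(-40713) = -41560*(-1/4) + sqrt(281)*(-1/40713) = 10390 - sqrt(281)/40713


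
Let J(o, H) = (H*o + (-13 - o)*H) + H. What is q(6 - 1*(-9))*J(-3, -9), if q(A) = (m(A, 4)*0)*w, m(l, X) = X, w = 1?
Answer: 0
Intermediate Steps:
J(o, H) = H + H*o + H*(-13 - o) (J(o, H) = (H*o + H*(-13 - o)) + H = H + H*o + H*(-13 - o))
q(A) = 0 (q(A) = (4*0)*1 = 0*1 = 0)
q(6 - 1*(-9))*J(-3, -9) = 0*(-12*(-9)) = 0*108 = 0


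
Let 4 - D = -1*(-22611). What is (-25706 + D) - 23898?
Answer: -72211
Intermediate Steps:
D = -22607 (D = 4 - (-1)*(-22611) = 4 - 1*22611 = 4 - 22611 = -22607)
(-25706 + D) - 23898 = (-25706 - 22607) - 23898 = -48313 - 23898 = -72211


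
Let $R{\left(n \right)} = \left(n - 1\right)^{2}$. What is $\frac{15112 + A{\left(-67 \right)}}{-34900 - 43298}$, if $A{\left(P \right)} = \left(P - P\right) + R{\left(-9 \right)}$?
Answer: $- \frac{7606}{39099} \approx -0.19453$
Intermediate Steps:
$R{\left(n \right)} = \left(-1 + n\right)^{2}$
$A{\left(P \right)} = 100$ ($A{\left(P \right)} = \left(P - P\right) + \left(-1 - 9\right)^{2} = 0 + \left(-10\right)^{2} = 0 + 100 = 100$)
$\frac{15112 + A{\left(-67 \right)}}{-34900 - 43298} = \frac{15112 + 100}{-34900 - 43298} = \frac{15212}{-78198} = 15212 \left(- \frac{1}{78198}\right) = - \frac{7606}{39099}$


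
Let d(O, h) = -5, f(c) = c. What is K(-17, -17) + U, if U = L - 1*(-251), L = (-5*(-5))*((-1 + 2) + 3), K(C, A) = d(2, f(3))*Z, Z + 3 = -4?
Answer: 386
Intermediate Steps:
Z = -7 (Z = -3 - 4 = -7)
K(C, A) = 35 (K(C, A) = -5*(-7) = 35)
L = 100 (L = 25*(1 + 3) = 25*4 = 100)
U = 351 (U = 100 - 1*(-251) = 100 + 251 = 351)
K(-17, -17) + U = 35 + 351 = 386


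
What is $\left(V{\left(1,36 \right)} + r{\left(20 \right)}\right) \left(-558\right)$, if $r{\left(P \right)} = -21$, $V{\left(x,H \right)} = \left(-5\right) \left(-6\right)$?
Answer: $-5022$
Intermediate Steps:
$V{\left(x,H \right)} = 30$
$\left(V{\left(1,36 \right)} + r{\left(20 \right)}\right) \left(-558\right) = \left(30 - 21\right) \left(-558\right) = 9 \left(-558\right) = -5022$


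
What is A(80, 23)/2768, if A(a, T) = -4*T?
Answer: -23/692 ≈ -0.033237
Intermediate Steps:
A(80, 23)/2768 = -4*23/2768 = -92*1/2768 = -23/692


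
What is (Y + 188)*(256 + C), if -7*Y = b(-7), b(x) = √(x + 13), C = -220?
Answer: 6768 - 36*√6/7 ≈ 6755.4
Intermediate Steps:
b(x) = √(13 + x)
Y = -√6/7 (Y = -√(13 - 7)/7 = -√6/7 ≈ -0.34993)
(Y + 188)*(256 + C) = (-√6/7 + 188)*(256 - 220) = (188 - √6/7)*36 = 6768 - 36*√6/7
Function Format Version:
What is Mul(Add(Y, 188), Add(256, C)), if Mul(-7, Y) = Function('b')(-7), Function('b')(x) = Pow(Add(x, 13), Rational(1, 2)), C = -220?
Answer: Add(6768, Mul(Rational(-36, 7), Pow(6, Rational(1, 2)))) ≈ 6755.4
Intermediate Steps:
Function('b')(x) = Pow(Add(13, x), Rational(1, 2))
Y = Mul(Rational(-1, 7), Pow(6, Rational(1, 2))) (Y = Mul(Rational(-1, 7), Pow(Add(13, -7), Rational(1, 2))) = Mul(Rational(-1, 7), Pow(6, Rational(1, 2))) ≈ -0.34993)
Mul(Add(Y, 188), Add(256, C)) = Mul(Add(Mul(Rational(-1, 7), Pow(6, Rational(1, 2))), 188), Add(256, -220)) = Mul(Add(188, Mul(Rational(-1, 7), Pow(6, Rational(1, 2)))), 36) = Add(6768, Mul(Rational(-36, 7), Pow(6, Rational(1, 2))))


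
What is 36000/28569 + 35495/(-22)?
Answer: -337754885/209506 ≈ -1612.1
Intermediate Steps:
36000/28569 + 35495/(-22) = 36000*(1/28569) + 35495*(-1/22) = 12000/9523 - 35495/22 = -337754885/209506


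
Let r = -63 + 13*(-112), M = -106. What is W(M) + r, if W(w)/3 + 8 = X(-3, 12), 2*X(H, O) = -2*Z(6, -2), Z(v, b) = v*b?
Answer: -1507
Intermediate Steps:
Z(v, b) = b*v
r = -1519 (r = -63 - 1456 = -1519)
X(H, O) = 12 (X(H, O) = (-(-4)*6)/2 = (-2*(-12))/2 = (½)*24 = 12)
W(w) = 12 (W(w) = -24 + 3*12 = -24 + 36 = 12)
W(M) + r = 12 - 1519 = -1507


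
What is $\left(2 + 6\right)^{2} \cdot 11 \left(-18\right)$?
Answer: $-12672$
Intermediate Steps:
$\left(2 + 6\right)^{2} \cdot 11 \left(-18\right) = 8^{2} \cdot 11 \left(-18\right) = 64 \cdot 11 \left(-18\right) = 704 \left(-18\right) = -12672$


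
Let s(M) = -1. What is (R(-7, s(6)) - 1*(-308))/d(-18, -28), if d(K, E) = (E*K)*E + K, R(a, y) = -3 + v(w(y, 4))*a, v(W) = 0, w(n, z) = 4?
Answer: -61/2826 ≈ -0.021585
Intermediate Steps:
R(a, y) = -3 (R(a, y) = -3 + 0*a = -3 + 0 = -3)
d(K, E) = K + K*E² (d(K, E) = K*E² + K = K + K*E²)
(R(-7, s(6)) - 1*(-308))/d(-18, -28) = (-3 - 1*(-308))/((-18*(1 + (-28)²))) = (-3 + 308)/((-18*(1 + 784))) = 305/((-18*785)) = 305/(-14130) = 305*(-1/14130) = -61/2826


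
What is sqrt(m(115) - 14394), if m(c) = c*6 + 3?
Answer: I*sqrt(13701) ≈ 117.05*I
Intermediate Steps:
m(c) = 3 + 6*c (m(c) = 6*c + 3 = 3 + 6*c)
sqrt(m(115) - 14394) = sqrt((3 + 6*115) - 14394) = sqrt((3 + 690) - 14394) = sqrt(693 - 14394) = sqrt(-13701) = I*sqrt(13701)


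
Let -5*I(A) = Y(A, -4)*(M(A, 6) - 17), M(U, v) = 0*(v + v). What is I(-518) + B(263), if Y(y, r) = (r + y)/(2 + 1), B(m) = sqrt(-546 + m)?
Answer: -2958/5 + I*sqrt(283) ≈ -591.6 + 16.823*I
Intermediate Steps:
M(U, v) = 0 (M(U, v) = 0*(2*v) = 0)
Y(y, r) = r/3 + y/3 (Y(y, r) = (r + y)/3 = (r + y)*(1/3) = r/3 + y/3)
I(A) = -68/15 + 17*A/15 (I(A) = -((1/3)*(-4) + A/3)*(0 - 17)/5 = -(-4/3 + A/3)*(-17)/5 = -(68/3 - 17*A/3)/5 = -68/15 + 17*A/15)
I(-518) + B(263) = (-68/15 + (17/15)*(-518)) + sqrt(-546 + 263) = (-68/15 - 8806/15) + sqrt(-283) = -2958/5 + I*sqrt(283)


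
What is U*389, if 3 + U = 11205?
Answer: 4357578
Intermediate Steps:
U = 11202 (U = -3 + 11205 = 11202)
U*389 = 11202*389 = 4357578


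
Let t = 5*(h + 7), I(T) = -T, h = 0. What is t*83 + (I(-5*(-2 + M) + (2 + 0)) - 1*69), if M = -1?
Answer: 2819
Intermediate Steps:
t = 35 (t = 5*(0 + 7) = 5*7 = 35)
t*83 + (I(-5*(-2 + M) + (2 + 0)) - 1*69) = 35*83 + (-(-5*(-2 - 1) + (2 + 0)) - 1*69) = 2905 + (-(-5*(-3) + 2) - 69) = 2905 + (-(15 + 2) - 69) = 2905 + (-1*17 - 69) = 2905 + (-17 - 69) = 2905 - 86 = 2819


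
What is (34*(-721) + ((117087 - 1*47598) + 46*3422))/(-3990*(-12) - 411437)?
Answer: -202387/363557 ≈ -0.55669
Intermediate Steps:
(34*(-721) + ((117087 - 1*47598) + 46*3422))/(-3990*(-12) - 411437) = (-24514 + ((117087 - 47598) + 157412))/(47880 - 411437) = (-24514 + (69489 + 157412))/(-363557) = (-24514 + 226901)*(-1/363557) = 202387*(-1/363557) = -202387/363557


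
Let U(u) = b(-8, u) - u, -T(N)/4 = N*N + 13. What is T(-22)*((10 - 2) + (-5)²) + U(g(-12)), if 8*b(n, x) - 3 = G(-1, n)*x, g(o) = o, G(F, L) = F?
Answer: -524721/8 ≈ -65590.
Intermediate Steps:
T(N) = -52 - 4*N² (T(N) = -4*(N*N + 13) = -4*(N² + 13) = -4*(13 + N²) = -52 - 4*N²)
b(n, x) = 3/8 - x/8 (b(n, x) = 3/8 + (-x)/8 = 3/8 - x/8)
U(u) = 3/8 - 9*u/8 (U(u) = (3/8 - u/8) - u = 3/8 - 9*u/8)
T(-22)*((10 - 2) + (-5)²) + U(g(-12)) = (-52 - 4*(-22)²)*((10 - 2) + (-5)²) + (3/8 - 9/8*(-12)) = (-52 - 4*484)*(8 + 25) + (3/8 + 27/2) = (-52 - 1936)*33 + 111/8 = -1988*33 + 111/8 = -65604 + 111/8 = -524721/8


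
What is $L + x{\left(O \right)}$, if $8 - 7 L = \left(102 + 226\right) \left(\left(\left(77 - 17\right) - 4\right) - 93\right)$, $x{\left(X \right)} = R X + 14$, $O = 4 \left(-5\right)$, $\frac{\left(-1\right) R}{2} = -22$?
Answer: $\frac{6082}{7} \approx 868.86$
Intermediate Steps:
$R = 44$ ($R = \left(-2\right) \left(-22\right) = 44$)
$O = -20$
$x{\left(X \right)} = 14 + 44 X$ ($x{\left(X \right)} = 44 X + 14 = 14 + 44 X$)
$L = \frac{12144}{7}$ ($L = \frac{8}{7} - \frac{\left(102 + 226\right) \left(\left(\left(77 - 17\right) - 4\right) - 93\right)}{7} = \frac{8}{7} - \frac{328 \left(\left(60 - 4\right) - 93\right)}{7} = \frac{8}{7} - \frac{328 \left(56 - 93\right)}{7} = \frac{8}{7} - \frac{328 \left(-37\right)}{7} = \frac{8}{7} - - \frac{12136}{7} = \frac{8}{7} + \frac{12136}{7} = \frac{12144}{7} \approx 1734.9$)
$L + x{\left(O \right)} = \frac{12144}{7} + \left(14 + 44 \left(-20\right)\right) = \frac{12144}{7} + \left(14 - 880\right) = \frac{12144}{7} - 866 = \frac{6082}{7}$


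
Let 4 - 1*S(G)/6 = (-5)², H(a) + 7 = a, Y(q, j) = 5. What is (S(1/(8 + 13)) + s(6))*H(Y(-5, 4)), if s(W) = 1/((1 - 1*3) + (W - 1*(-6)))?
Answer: 1259/5 ≈ 251.80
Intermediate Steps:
s(W) = 1/(4 + W) (s(W) = 1/((1 - 3) + (W + 6)) = 1/(-2 + (6 + W)) = 1/(4 + W))
H(a) = -7 + a
S(G) = -126 (S(G) = 24 - 6*(-5)² = 24 - 6*25 = 24 - 150 = -126)
(S(1/(8 + 13)) + s(6))*H(Y(-5, 4)) = (-126 + 1/(4 + 6))*(-7 + 5) = (-126 + 1/10)*(-2) = (-126 + ⅒)*(-2) = -1259/10*(-2) = 1259/5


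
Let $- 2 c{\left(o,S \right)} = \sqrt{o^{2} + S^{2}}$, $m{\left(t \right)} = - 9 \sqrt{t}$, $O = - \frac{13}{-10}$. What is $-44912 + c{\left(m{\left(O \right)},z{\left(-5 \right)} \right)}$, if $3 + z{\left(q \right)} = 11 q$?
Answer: $-44912 - \frac{\sqrt{346930}}{20} \approx -44941.0$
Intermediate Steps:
$O = \frac{13}{10}$ ($O = \left(-13\right) \left(- \frac{1}{10}\right) = \frac{13}{10} \approx 1.3$)
$z{\left(q \right)} = -3 + 11 q$
$c{\left(o,S \right)} = - \frac{\sqrt{S^{2} + o^{2}}}{2}$ ($c{\left(o,S \right)} = - \frac{\sqrt{o^{2} + S^{2}}}{2} = - \frac{\sqrt{S^{2} + o^{2}}}{2}$)
$-44912 + c{\left(m{\left(O \right)},z{\left(-5 \right)} \right)} = -44912 - \frac{\sqrt{\left(-3 + 11 \left(-5\right)\right)^{2} + \left(- 9 \sqrt{\frac{13}{10}}\right)^{2}}}{2} = -44912 - \frac{\sqrt{\left(-3 - 55\right)^{2} + \left(- 9 \frac{\sqrt{130}}{10}\right)^{2}}}{2} = -44912 - \frac{\sqrt{\left(-58\right)^{2} + \left(- \frac{9 \sqrt{130}}{10}\right)^{2}}}{2} = -44912 - \frac{\sqrt{3364 + \frac{1053}{10}}}{2} = -44912 - \frac{\sqrt{\frac{34693}{10}}}{2} = -44912 - \frac{\frac{1}{10} \sqrt{346930}}{2} = -44912 - \frac{\sqrt{346930}}{20}$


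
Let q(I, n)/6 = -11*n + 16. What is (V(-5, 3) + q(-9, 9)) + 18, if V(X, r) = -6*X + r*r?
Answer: -441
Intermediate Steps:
V(X, r) = r² - 6*X (V(X, r) = -6*X + r² = r² - 6*X)
q(I, n) = 96 - 66*n (q(I, n) = 6*(-11*n + 16) = 6*(16 - 11*n) = 96 - 66*n)
(V(-5, 3) + q(-9, 9)) + 18 = ((3² - 6*(-5)) + (96 - 66*9)) + 18 = ((9 + 30) + (96 - 594)) + 18 = (39 - 498) + 18 = -459 + 18 = -441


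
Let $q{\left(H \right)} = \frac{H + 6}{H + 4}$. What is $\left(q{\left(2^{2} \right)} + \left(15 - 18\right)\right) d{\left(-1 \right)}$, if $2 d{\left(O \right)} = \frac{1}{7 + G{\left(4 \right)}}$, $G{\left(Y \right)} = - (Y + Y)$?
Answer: $\frac{7}{8} \approx 0.875$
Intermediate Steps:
$G{\left(Y \right)} = - 2 Y$
$q{\left(H \right)} = \frac{6 + H}{4 + H}$
$d{\left(O \right)} = - \frac{1}{2}$ ($d{\left(O \right)} = \frac{1}{2 \left(7 - 8\right)} = \frac{1}{2 \left(-1\right)} = \frac{1}{2} \left(-1\right) = - \frac{1}{2}$)
$\left(q{\left(2^{2} \right)} + \left(15 - 18\right)\right) d{\left(-1 \right)} = \left(\frac{6 + 2^{2}}{4 + 2^{2}} + \left(15 - 18\right)\right) \left(- \frac{1}{2}\right) = \left(\frac{6 + 4}{4 + 4} + \left(15 - 18\right)\right) \left(- \frac{1}{2}\right) = \left(\frac{1}{8} \cdot 10 - 3\right) \left(- \frac{1}{2}\right) = \left(\frac{5}{4} - 3\right) \left(- \frac{1}{2}\right) = \left(- \frac{7}{4}\right) \left(- \frac{1}{2}\right) = \frac{7}{8}$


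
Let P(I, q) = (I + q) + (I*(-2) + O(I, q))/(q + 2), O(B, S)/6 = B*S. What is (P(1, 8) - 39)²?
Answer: 16129/25 ≈ 645.16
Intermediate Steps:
O(B, S) = 6*B*S (O(B, S) = 6*(B*S) = 6*B*S)
P(I, q) = I + q + (-2*I + 6*I*q)/(2 + q) (P(I, q) = (I + q) + (I*(-2) + 6*I*q)/(q + 2) = (I + q) + (-2*I + 6*I*q)/(2 + q) = I + q + (-2*I + 6*I*q)/(2 + q))
(P(1, 8) - 39)² = (8*(2 + 8 + 7*1)/(2 + 8) - 39)² = (8*(2 + 8 + 7)/10 - 39)² = (8*(⅒)*17 - 39)² = (68/5 - 39)² = (-127/5)² = 16129/25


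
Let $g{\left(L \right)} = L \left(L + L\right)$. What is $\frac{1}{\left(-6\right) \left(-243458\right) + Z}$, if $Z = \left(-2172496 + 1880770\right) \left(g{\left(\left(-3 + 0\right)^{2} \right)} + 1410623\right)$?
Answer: $- \frac{1}{411561204162} \approx -2.4298 \cdot 10^{-12}$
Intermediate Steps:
$g{\left(L \right)} = 2 L^{2}$ ($g{\left(L \right)} = L 2 L = 2 L^{2}$)
$Z = -411562664910$ ($Z = \left(-2172496 + 1880770\right) \left(2 \left(\left(-3 + 0\right)^{2}\right)^{2} + 1410623\right) = - 291726 \left(2 \left(\left(-3\right)^{2}\right)^{2} + 1410623\right) = - 291726 \left(2 \cdot 9^{2} + 1410623\right) = - 291726 \left(2 \cdot 81 + 1410623\right) = - 291726 \left(162 + 1410623\right) = \left(-291726\right) 1410785 = -411562664910$)
$\frac{1}{\left(-6\right) \left(-243458\right) + Z} = \frac{1}{\left(-6\right) \left(-243458\right) - 411562664910} = \frac{1}{1460748 - 411562664910} = \frac{1}{-411561204162} = - \frac{1}{411561204162}$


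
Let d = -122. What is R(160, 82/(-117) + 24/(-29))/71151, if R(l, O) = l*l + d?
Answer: 25478/71151 ≈ 0.35808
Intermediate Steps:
R(l, O) = -122 + l**2 (R(l, O) = l*l - 122 = l**2 - 122 = -122 + l**2)
R(160, 82/(-117) + 24/(-29))/71151 = (-122 + 160**2)/71151 = (-122 + 25600)*(1/71151) = 25478*(1/71151) = 25478/71151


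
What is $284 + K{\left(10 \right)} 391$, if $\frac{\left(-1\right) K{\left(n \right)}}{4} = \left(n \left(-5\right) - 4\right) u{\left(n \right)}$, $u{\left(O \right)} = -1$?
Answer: $-84172$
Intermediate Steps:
$K{\left(n \right)} = -16 - 20 n$ ($K{\left(n \right)} = - 4 \left(n \left(-5\right) - 4\right) \left(-1\right) = - 4 \left(- 5 n - 4\right) \left(-1\right) = - 4 \left(-4 - 5 n\right) \left(-1\right) = - 4 \left(4 + 5 n\right) = -16 - 20 n$)
$284 + K{\left(10 \right)} 391 = 284 + \left(-16 - 200\right) 391 = 284 - 84456 = -84172$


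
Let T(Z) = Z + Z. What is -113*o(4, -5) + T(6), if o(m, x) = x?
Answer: 577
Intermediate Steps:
T(Z) = 2*Z
-113*o(4, -5) + T(6) = -113*(-5) + 2*6 = 565 + 12 = 577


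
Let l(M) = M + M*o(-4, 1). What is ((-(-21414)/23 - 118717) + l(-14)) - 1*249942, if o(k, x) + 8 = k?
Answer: -8454201/23 ≈ -3.6757e+5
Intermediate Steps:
o(k, x) = -8 + k
l(M) = -11*M (l(M) = M + M*(-8 - 4) = M + M*(-12) = M - 12*M = -11*M)
((-(-21414)/23 - 118717) + l(-14)) - 1*249942 = ((-(-21414)/23 - 118717) - 11*(-14)) - 1*249942 = ((-(-21414)/23 - 118717) + 154) - 249942 = ((-166*(-129/23) - 118717) + 154) - 249942 = ((21414/23 - 118717) + 154) - 249942 = (-2709077/23 + 154) - 249942 = -2705535/23 - 249942 = -8454201/23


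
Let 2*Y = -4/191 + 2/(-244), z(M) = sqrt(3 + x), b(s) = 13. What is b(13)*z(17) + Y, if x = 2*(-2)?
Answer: -679/46604 + 13*I ≈ -0.01457 + 13.0*I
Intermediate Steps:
x = -4
z(M) = I (z(M) = sqrt(3 - 4) = sqrt(-1) = I)
Y = -679/46604 (Y = (-4/191 + 2/(-244))/2 = (-4*1/191 + 2*(-1/244))/2 = (-4/191 - 1/122)/2 = (1/2)*(-679/23302) = -679/46604 ≈ -0.014570)
b(13)*z(17) + Y = 13*I - 679/46604 = -679/46604 + 13*I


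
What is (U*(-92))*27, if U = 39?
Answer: -96876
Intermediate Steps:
(U*(-92))*27 = (39*(-92))*27 = -3588*27 = -96876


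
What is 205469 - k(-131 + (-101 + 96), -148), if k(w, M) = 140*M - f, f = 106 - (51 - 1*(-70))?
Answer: 226174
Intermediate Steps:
f = -15 (f = 106 - (51 + 70) = 106 - 1*121 = 106 - 121 = -15)
k(w, M) = 15 + 140*M (k(w, M) = 140*M - 1*(-15) = 140*M + 15 = 15 + 140*M)
205469 - k(-131 + (-101 + 96), -148) = 205469 - (15 + 140*(-148)) = 205469 - (15 - 20720) = 205469 - 1*(-20705) = 205469 + 20705 = 226174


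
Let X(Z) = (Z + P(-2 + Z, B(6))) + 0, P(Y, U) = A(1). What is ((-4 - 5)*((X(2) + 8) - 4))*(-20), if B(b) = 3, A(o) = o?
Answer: 1260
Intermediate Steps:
P(Y, U) = 1
X(Z) = 1 + Z (X(Z) = (Z + 1) + 0 = (1 + Z) + 0 = 1 + Z)
((-4 - 5)*((X(2) + 8) - 4))*(-20) = ((-4 - 5)*(((1 + 2) + 8) - 4))*(-20) = ((-4 - 1*5)*((3 + 8) - 4))*(-20) = ((-4 - 5)*(11 - 4))*(-20) = -9*7*(-20) = -63*(-20) = 1260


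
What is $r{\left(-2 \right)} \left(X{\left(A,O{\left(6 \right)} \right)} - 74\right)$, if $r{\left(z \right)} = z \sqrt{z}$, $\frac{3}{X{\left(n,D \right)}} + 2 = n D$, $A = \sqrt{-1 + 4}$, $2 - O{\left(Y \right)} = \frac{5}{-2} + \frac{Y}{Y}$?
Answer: $- \frac{84 i \sqrt{6}}{131} + \frac{19340 i \sqrt{2}}{131} \approx 207.21 i$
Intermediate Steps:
$O{\left(Y \right)} = \frac{7}{2}$ ($O{\left(Y \right)} = 2 - \left(\frac{5}{-2} + \frac{Y}{Y}\right) = 2 - \left(5 \left(- \frac{1}{2}\right) + 1\right) = 2 - \left(- \frac{5}{2} + 1\right) = 2 - - \frac{3}{2} = 2 + \frac{3}{2} = \frac{7}{2}$)
$A = \sqrt{3} \approx 1.732$
$X{\left(n,D \right)} = \frac{3}{-2 + D n}$ ($X{\left(n,D \right)} = \frac{3}{-2 + n D} = \frac{3}{-2 + D n}$)
$r{\left(z \right)} = z^{\frac{3}{2}}$
$r{\left(-2 \right)} \left(X{\left(A,O{\left(6 \right)} \right)} - 74\right) = \left(-2\right)^{\frac{3}{2}} \left(\frac{3}{-2 + \frac{7 \sqrt{3}}{2}} - 74\right) = - 2 i \sqrt{2} \left(-74 + \frac{3}{-2 + \frac{7 \sqrt{3}}{2}}\right)$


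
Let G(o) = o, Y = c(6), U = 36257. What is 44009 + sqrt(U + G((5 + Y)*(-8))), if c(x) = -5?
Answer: 44009 + sqrt(36257) ≈ 44199.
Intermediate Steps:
Y = -5
44009 + sqrt(U + G((5 + Y)*(-8))) = 44009 + sqrt(36257 + (5 - 5)*(-8)) = 44009 + sqrt(36257 + 0*(-8)) = 44009 + sqrt(36257 + 0) = 44009 + sqrt(36257)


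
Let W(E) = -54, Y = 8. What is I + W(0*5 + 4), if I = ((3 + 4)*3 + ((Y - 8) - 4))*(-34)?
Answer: -632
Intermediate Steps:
I = -578 (I = ((3 + 4)*3 + ((8 - 8) - 4))*(-34) = (7*3 + (0 - 4))*(-34) = (21 - 4)*(-34) = 17*(-34) = -578)
I + W(0*5 + 4) = -578 - 54 = -632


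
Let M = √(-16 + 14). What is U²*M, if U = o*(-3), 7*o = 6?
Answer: 324*I*√2/49 ≈ 9.3511*I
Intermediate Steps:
o = 6/7 (o = (⅐)*6 = 6/7 ≈ 0.85714)
U = -18/7 (U = (6/7)*(-3) = -18/7 ≈ -2.5714)
M = I*√2 (M = √(-2) = I*√2 ≈ 1.4142*I)
U²*M = (-18/7)²*(I*√2) = 324*(I*√2)/49 = 324*I*√2/49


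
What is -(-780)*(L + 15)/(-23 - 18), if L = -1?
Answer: -10920/41 ≈ -266.34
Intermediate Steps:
-(-780)*(L + 15)/(-23 - 18) = -(-780)*(-1 + 15)/(-23 - 18) = -(-780)*14/(-41) = -(-780)*14*(-1/41) = -(-780)*(-14)/41 = -195*56/41 = -10920/41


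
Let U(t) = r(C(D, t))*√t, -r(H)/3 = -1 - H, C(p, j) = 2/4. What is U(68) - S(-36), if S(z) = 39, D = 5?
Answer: -39 + 9*√17 ≈ -1.8920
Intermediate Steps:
C(p, j) = ½ (C(p, j) = 2*(¼) = ½)
r(H) = 3 + 3*H (r(H) = -3*(-1 - H) = 3 + 3*H)
U(t) = 9*√t/2 (U(t) = (3 + 3*(½))*√t = (3 + 3/2)*√t = 9*√t/2)
U(68) - S(-36) = 9*√68/2 - 1*39 = 9*(2*√17)/2 - 39 = 9*√17 - 39 = -39 + 9*√17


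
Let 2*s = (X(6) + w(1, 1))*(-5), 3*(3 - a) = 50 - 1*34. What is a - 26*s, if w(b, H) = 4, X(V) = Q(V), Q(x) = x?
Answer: 1943/3 ≈ 647.67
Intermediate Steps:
X(V) = V
a = -7/3 (a = 3 - (50 - 1*34)/3 = 3 - (50 - 34)/3 = 3 - ⅓*16 = 3 - 16/3 = -7/3 ≈ -2.3333)
s = -25 (s = ((6 + 4)*(-5))/2 = (10*(-5))/2 = (½)*(-50) = -25)
a - 26*s = -7/3 - 26*(-25) = -7/3 + 650 = 1943/3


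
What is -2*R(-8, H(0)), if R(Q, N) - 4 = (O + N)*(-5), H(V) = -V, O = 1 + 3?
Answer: 32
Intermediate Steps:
O = 4
R(Q, N) = -16 - 5*N (R(Q, N) = 4 + (4 + N)*(-5) = 4 + (-20 - 5*N) = -16 - 5*N)
-2*R(-8, H(0)) = -2*(-16 - (-5)*0) = -2*(-16 - 5*0) = -2*(-16 + 0) = -2*(-16) = 32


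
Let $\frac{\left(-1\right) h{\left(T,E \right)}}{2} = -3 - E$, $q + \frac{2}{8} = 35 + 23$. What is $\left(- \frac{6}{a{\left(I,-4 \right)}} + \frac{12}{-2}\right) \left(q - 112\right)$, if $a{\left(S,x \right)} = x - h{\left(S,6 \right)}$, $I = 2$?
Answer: $\frac{13671}{44} \approx 310.7$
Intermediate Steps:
$q = \frac{231}{4}$ ($q = - \frac{1}{4} + \left(35 + 23\right) = - \frac{1}{4} + 58 = \frac{231}{4} \approx 57.75$)
$h{\left(T,E \right)} = 6 + 2 E$ ($h{\left(T,E \right)} = - 2 \left(-3 - E\right) = 6 + 2 E$)
$a{\left(S,x \right)} = -18 + x$ ($a{\left(S,x \right)} = x - \left(6 + 2 \cdot 6\right) = x - \left(6 + 12\right) = x - 18 = -18 + x$)
$\left(- \frac{6}{a{\left(I,-4 \right)}} + \frac{12}{-2}\right) \left(q - 112\right) = \left(- \frac{6}{-18 - 4} + \frac{12}{-2}\right) \left(\frac{231}{4} - 112\right) = \left(- \frac{6}{-22} + 12 \left(- \frac{1}{2}\right)\right) \left(- \frac{217}{4}\right) = \left(\left(-6\right) \left(- \frac{1}{22}\right) - 6\right) \left(- \frac{217}{4}\right) = \left(\frac{3}{11} - 6\right) \left(- \frac{217}{4}\right) = \left(- \frac{63}{11}\right) \left(- \frac{217}{4}\right) = \frac{13671}{44}$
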